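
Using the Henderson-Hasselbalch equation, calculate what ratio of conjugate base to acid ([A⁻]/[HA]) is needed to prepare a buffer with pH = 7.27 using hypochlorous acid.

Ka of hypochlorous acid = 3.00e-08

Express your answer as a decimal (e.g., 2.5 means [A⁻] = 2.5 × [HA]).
[A⁻]/[HA] = 0.559

pKa = −log(3.00e-08) = 7.5229. pH = pKa + log([A⁻]/[HA]). 7.27 = 7.5229 + log(ratio). log(ratio) = 7.27 − 7.5229 = -0.2529. ratio = 10^(-0.2529) = 0.559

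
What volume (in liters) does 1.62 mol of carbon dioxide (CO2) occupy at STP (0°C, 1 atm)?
At STP, 1 mol of gas occupies 22.4 L
Volume = 1.62 mol × 22.4 L/mol = 36.29 L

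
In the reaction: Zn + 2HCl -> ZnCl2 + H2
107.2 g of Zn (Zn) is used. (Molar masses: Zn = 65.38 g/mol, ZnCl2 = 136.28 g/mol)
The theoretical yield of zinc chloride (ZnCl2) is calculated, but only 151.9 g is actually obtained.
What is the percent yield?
Moles of Zn = 107.2 g ÷ 65.38 g/mol = 1.63965 mol
Mole ratio: 1 mol ZnCl2 / 1 mol Zn
Moles of ZnCl2 = 1.63965 × (1/1) = 1.63965 mol
Theoretical yield = 1.63965 mol × 136.28 g/mol = 223.45 g
Actual yield = 151.9 g
Percent yield = (151.9 / 223.45) × 100% = 68.0%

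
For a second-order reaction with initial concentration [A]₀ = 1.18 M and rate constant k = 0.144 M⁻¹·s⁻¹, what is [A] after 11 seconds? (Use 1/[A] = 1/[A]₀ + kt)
0.4113 M

1/[A] = 1/[A]₀ + k·t = 1/1.18 + (0.144)·(11) = 0.8475 + 1.5840 = 2.4315
[A] = 1/2.4315 = 0.4113 M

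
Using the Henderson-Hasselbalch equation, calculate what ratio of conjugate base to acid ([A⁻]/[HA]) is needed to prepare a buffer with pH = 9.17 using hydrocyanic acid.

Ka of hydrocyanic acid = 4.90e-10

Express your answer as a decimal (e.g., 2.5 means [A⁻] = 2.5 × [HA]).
[A⁻]/[HA] = 0.725

pKa = −log(4.90e-10) = 9.3098. pH = pKa + log([A⁻]/[HA]). 9.17 = 9.3098 + log(ratio). log(ratio) = 9.17 − 9.3098 = -0.1398. ratio = 10^(-0.1398) = 0.725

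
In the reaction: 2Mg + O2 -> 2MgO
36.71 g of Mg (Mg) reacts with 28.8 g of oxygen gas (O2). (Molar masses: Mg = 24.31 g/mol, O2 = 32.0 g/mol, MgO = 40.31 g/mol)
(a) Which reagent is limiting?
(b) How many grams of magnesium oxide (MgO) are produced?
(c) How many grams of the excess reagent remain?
(a) Mg, (b) 60.87 g, (c) 4.639 g

Moles of Mg = 36.71 g ÷ 24.31 g/mol = 1.51008 mol
Moles of O2 = 28.8 g ÷ 32.0 g/mol = 0.9 mol
Moles ÷ coefficient: Mg: 1.51008/2 = 0.755, O2: 0.9/1 = 0.9
(a) Mg has the smaller value, so Mg is the limiting reagent.
(b) Moles of MgO = 1.51008 mol Mg × (2/2) = 1.51008 mol; mass = 1.51008 mol × 40.31 g/mol = 60.87 g
(c) O2 consumed = 1.51008 × (1/2) = 0.755039 mol; remaining = 0.9 − 0.755039 = 0.144961 mol; mass = 0.144961 mol × 32.0 g/mol = 4.639 g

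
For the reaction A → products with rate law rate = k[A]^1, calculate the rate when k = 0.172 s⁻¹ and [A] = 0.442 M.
0.07602 M/s

rate = k·[A]^1 = 0.172·(0.442)^1 = 0.172·0.442 = 0.07602 M/s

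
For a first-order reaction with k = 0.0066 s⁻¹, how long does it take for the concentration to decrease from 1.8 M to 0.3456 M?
250.04 s

From ln[A] = ln[A]₀ - k·t: t = ln([A]₀/[A])/k = ln(1.8/0.3456)/0.0066 = ln(5.2083)/0.0066 = 1.6503/0.0066 = 250.04 s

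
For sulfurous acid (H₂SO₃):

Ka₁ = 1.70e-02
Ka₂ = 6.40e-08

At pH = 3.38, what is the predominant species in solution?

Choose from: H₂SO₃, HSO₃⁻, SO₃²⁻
HSO₃⁻

pKa1 = 1.77, pKa2 = 7.19. Each pKa is the crossover between adjacent species; pH = 3.38 lies in the region where HSO₃⁻ predominates.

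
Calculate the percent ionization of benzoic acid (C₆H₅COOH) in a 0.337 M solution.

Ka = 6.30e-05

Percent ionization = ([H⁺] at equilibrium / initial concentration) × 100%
Percent ionization = 1.36%

Let x = [H⁺]. Ka = x²/(C - x) ⇒ x² + (6.30e-05)x - (6.30e-05)(0.337) = 0. x = 4.5763e-03. Percent = (4.5763e-03/0.337) × 100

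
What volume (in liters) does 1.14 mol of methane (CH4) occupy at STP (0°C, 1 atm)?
At STP, 1 mol of gas occupies 22.4 L
Volume = 1.14 mol × 22.4 L/mol = 25.54 L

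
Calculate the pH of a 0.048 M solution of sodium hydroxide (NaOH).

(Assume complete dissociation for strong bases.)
pH = 12.68

[OH⁻] = 0.048 M for strong base. pOH = -log[OH⁻] = 1.32, pH = 14 - pOH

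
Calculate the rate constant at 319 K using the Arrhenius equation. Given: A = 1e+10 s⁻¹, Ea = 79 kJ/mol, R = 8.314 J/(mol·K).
1.16e-03 s⁻¹

k = A·exp(-Ea/(R·T)) = 1e+10·exp(-79000/(8.314·319)) = 1e+10·exp(-29.7870) = 1e+10·1.1579e-13 = 1.16e-03 s⁻¹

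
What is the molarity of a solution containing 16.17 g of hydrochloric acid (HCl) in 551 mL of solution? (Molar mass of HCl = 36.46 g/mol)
Moles of HCl = 16.17 g ÷ 36.46 g/mol = 0.4435 mol
Volume = 551 mL = 0.551 L
Molarity = 0.4435 mol ÷ 0.551 L = 0.8049 M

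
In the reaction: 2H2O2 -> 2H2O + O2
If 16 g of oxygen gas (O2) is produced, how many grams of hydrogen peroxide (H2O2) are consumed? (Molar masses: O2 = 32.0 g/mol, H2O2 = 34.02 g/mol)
Moles of O2 = 16 g ÷ 32.0 g/mol = 0.5 mol
Mole ratio: 2 mol H2O2 / 1 mol O2
Moles of H2O2 = 0.5 × (2/1) = 1 mol
Mass of H2O2 = 1 mol × 34.02 g/mol = 34.02 g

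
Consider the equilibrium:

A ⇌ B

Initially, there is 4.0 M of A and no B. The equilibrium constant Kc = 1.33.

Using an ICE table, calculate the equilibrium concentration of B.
[B] = 2.283 M

ICE: [A] = 4.0 − x, [B] = x.
Kc = x/(4.0 − x) = 1.33 ⇒ x = 1.33·4.0/(1 + 1.33) = 5.32/2.33 = 2.283.
[B] = x = 2.283 M.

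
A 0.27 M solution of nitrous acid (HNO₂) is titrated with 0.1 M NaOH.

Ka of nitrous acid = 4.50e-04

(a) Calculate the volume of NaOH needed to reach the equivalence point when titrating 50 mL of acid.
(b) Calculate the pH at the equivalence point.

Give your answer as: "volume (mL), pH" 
V = 135.0 mL, pH = 8.10

(a) At equivalence: moles acid = moles base.
moles acid = 0.27 × 0.05 = 0.0135 mol; V_NaOH = 0.0135/0.1 = 0.135 L = 135.0 mL.
(b) At equivalence, all acid → conjugate base A⁻ at [A⁻] = 0.0135/0.185 = 0.07297 M.
Kb = Kw/Ka = 1.0e-14/4.50e-04 = 2.222e-11; [OH⁻] = √(Kb·[A⁻]) = 1.273e-06; pOH = 5.90; pH = 14 − pOH = 8.10.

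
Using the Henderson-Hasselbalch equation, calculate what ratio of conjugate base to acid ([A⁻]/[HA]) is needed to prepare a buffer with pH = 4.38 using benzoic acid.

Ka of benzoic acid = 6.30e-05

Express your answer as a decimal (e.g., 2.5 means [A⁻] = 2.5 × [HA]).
[A⁻]/[HA] = 1.511

pKa = −log(6.30e-05) = 4.2007. pH = pKa + log([A⁻]/[HA]). 4.38 = 4.2007 + log(ratio). log(ratio) = 4.38 − 4.2007 = 0.1793. ratio = 10^(0.1793) = 1.511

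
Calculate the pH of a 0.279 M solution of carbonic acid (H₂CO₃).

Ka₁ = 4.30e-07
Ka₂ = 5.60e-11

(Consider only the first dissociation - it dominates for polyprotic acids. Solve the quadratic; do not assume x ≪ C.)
pH = 3.46

x² + Ka₁·x − Ka₁·C = 0 with Ka₁ = 4.30e-07, C = 0.279.
x = (−Ka₁ + √(Ka₁² + 4·Ka₁·C))/2 = 3.4615e-04 M, so pH = 3.46.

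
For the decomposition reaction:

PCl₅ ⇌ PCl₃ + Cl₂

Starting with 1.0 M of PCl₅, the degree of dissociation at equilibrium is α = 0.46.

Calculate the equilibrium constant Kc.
K_c = 0.3919

x = α·[A]₀ = 0.46 × 1.0 = 0.46 M dissociated.
At eq: [PCl₅] = 1.0 − 0.46 = 0.54 M; [PCl₃] = [Cl₂] = x = 0.46 M.
Kc = [PCl₃][Cl₂]/[PCl₅] = (0.46)²/0.54 = 0.3919.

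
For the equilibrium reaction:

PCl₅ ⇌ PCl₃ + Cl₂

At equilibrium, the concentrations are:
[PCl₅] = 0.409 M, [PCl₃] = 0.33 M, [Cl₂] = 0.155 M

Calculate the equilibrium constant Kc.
K_c = 0.1251

Kc = ([PCl₃] × [Cl₂]) / ([PCl₅])
   = ((0.33)·(0.155)) / ((0.409))
   = 0.05115 / 0.409 = 0.1251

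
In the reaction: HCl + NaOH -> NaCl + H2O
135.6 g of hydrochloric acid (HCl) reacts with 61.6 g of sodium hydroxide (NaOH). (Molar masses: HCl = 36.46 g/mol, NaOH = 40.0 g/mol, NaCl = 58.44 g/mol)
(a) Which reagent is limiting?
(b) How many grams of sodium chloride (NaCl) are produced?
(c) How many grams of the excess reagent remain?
(a) NaOH, (b) 90 g, (c) 79.45 g

Moles of HCl = 135.6 g ÷ 36.46 g/mol = 3.71914 mol
Moles of NaOH = 61.6 g ÷ 40.0 g/mol = 1.54 mol
Moles ÷ coefficient: HCl: 3.71914/1 = 3.719, NaOH: 1.54/1 = 1.54
(a) NaOH has the smaller value, so NaOH is the limiting reagent.
(b) Moles of NaCl = 1.54 mol NaOH × (1/1) = 1.54 mol; mass = 1.54 mol × 58.44 g/mol = 90 g
(c) HCl consumed = 1.54 × (1/1) = 1.54 mol; remaining = 3.71914 − 1.54 = 2.17914 mol; mass = 2.17914 mol × 36.46 g/mol = 79.45 g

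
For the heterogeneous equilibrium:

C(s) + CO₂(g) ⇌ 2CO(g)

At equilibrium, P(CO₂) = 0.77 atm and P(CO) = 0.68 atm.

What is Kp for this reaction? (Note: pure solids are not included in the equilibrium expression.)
K_p = 0.601

Solid C is excluded.
Kp = P(CO)²/P(CO₂) = (0.68)²/0.77 = 0.4624/0.77 = 0.601.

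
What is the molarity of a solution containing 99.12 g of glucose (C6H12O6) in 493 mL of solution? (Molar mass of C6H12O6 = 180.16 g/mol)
Moles of C6H12O6 = 99.12 g ÷ 180.16 g/mol = 0.550178 mol
Volume = 493 mL = 0.493 L
Molarity = 0.550178 mol ÷ 0.493 L = 1.116 M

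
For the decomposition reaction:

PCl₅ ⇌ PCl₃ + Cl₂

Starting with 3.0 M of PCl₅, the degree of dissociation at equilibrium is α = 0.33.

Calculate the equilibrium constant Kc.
K_c = 0.4876

x = α·[A]₀ = 0.33 × 3.0 = 0.99 M dissociated.
At eq: [PCl₅] = 3.0 − 0.99 = 2.01 M; [PCl₃] = [Cl₂] = x = 0.99 M.
Kc = [PCl₃][Cl₂]/[PCl₅] = (0.99)²/2.01 = 0.4876.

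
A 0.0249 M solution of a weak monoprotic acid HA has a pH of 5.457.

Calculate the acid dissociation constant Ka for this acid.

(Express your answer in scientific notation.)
K_a = 4.90e-10

[H⁺] = 10^(−pH) = 10^(−5.457) = 3.491e-06 M. For HA ⇌ H⁺ + A⁻, Ka = x²/(C − x) = (3.491e-06)²/(0.0249 − 3.491e-06) = 4.90e-10.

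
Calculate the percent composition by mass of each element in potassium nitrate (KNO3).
K: 38.67%, N: 13.86%, O: 47.47%

Molar mass of KNO3 = 101.11 g/mol
% K = (1 × 39.1) / 101.11 × 100% = 39.1 / 101.11 × 100% = 38.67%
% N = (1 × 14.01) / 101.11 × 100% = 14.01 / 101.11 × 100% = 13.86%
% O = (3 × 16.0) / 101.11 × 100% = 48 / 101.11 × 100% = 47.47%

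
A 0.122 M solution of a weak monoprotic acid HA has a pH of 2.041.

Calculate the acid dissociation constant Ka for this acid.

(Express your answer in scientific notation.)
K_a = 7.33e-04

[H⁺] = 10^(−pH) = 10^(−2.041) = 9.099e-03 M. For HA ⇌ H⁺ + A⁻, Ka = x²/(C − x) = (9.099e-03)²/(0.122 − 9.099e-03) = 7.33e-04.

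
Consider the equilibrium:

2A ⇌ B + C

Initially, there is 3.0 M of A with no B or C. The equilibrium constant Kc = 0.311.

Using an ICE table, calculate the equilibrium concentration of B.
[B] = 0.791 M

ICE: [A] = 3.0 − 2x, [B] = [C] = x.
Kc = x²/(3.0 − 2x)² = 0.311 ⇒ √Kc = x/(3.0 − 2x).
x = √0.311·3.0/(1 + 2√0.311) = 0.55767·3.0/2.1153 = 0.7909.
[B] = x = 0.791 M.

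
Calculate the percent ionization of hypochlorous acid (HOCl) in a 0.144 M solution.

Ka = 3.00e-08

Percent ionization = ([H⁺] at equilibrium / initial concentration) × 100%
Percent ionization = 0.0456%

Let x = [H⁺]. Ka = x²/(C - x) ⇒ x² + (3.00e-08)x - (3.00e-08)(0.144) = 0. x = 6.5712e-05. Percent = (6.5712e-05/0.144) × 100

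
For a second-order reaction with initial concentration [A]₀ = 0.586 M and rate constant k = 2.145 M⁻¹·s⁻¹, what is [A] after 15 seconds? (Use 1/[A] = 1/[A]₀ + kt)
0.0295 M

1/[A] = 1/[A]₀ + k·t = 1/0.586 + (2.145)·(15) = 1.7065 + 32.1750 = 33.8815
[A] = 1/33.8815 = 0.0295 M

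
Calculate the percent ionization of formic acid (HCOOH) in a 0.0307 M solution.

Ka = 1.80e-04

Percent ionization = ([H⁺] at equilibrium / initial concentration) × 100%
Percent ionization = 7.37%

Let x = [H⁺]. Ka = x²/(C - x) ⇒ x² + (1.80e-04)x - (1.80e-04)(0.0307) = 0. x = 2.2625e-03. Percent = (2.2625e-03/0.0307) × 100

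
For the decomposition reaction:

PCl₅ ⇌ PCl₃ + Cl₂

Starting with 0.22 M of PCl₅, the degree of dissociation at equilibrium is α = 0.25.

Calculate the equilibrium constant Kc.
K_c = 0.0183

x = α·[A]₀ = 0.25 × 0.22 = 0.055 M dissociated.
At eq: [PCl₅] = 0.22 − 0.055 = 0.165 M; [PCl₃] = [Cl₂] = x = 0.055 M.
Kc = [PCl₃][Cl₂]/[PCl₅] = (0.055)²/0.165 = 0.01833.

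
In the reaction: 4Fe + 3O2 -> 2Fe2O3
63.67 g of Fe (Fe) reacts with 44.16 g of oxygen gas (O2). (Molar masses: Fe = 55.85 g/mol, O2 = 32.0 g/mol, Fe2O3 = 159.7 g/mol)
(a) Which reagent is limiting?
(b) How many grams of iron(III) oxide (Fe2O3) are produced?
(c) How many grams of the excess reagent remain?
(a) Fe, (b) 91.03 g, (c) 16.8 g

Moles of Fe = 63.67 g ÷ 55.85 g/mol = 1.14002 mol
Moles of O2 = 44.16 g ÷ 32.0 g/mol = 1.38 mol
Moles ÷ coefficient: Fe: 1.14002/4 = 0.285, O2: 1.38/3 = 0.46
(a) Fe has the smaller value, so Fe is the limiting reagent.
(b) Moles of Fe2O3 = 1.14002 mol Fe × (2/4) = 0.570009 mol; mass = 0.570009 mol × 159.7 g/mol = 91.03 g
(c) O2 consumed = 1.14002 × (3/4) = 0.855013 mol; remaining = 1.38 − 0.855013 = 0.524987 mol; mass = 0.524987 mol × 32.0 g/mol = 16.8 g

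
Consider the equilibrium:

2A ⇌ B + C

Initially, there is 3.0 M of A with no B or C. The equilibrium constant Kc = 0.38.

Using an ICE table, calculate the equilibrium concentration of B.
[B] = 0.828 M

ICE: [A] = 3.0 − 2x, [B] = [C] = x.
Kc = x²/(3.0 − 2x)² = 0.38 ⇒ √Kc = x/(3.0 − 2x).
x = √0.38·3.0/(1 + 2√0.38) = 0.61644·3.0/2.2329 = 0.82822.
[B] = x = 0.828 M.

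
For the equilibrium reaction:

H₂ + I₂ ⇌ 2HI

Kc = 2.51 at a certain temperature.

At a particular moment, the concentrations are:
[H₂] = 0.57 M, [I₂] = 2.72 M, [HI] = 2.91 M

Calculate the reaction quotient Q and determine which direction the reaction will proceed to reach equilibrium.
Q = 5.462, Q > K, reaction proceeds reverse (toward reactants)

Q = ([HI]^2) / ([H₂] × [I₂])
  = ((2.91)^2) / ((0.57)·(2.72)) = 8.4681/1.5504 = 5.462
Since Q = 5.462 > Kc = 2.51, the reaction proceeds reverse (toward reactants) to reach equilibrium.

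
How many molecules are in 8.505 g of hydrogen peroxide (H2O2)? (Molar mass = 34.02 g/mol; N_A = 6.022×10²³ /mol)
Moles = 8.505 g ÷ 34.02 g/mol = 0.25 mol
Molecules = 0.25 mol × 6.022×10²³ /mol = 1.506e+23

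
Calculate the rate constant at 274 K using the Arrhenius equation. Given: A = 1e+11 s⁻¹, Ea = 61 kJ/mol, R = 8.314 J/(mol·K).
2.35e-01 s⁻¹

k = A·exp(-Ea/(R·T)) = 1e+11·exp(-61000/(8.314·274)) = 1e+11·exp(-26.7775) = 1e+11·2.3480e-12 = 2.35e-01 s⁻¹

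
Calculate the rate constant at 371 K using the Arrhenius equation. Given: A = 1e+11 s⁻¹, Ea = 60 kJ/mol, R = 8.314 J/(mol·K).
3.56e+02 s⁻¹

k = A·exp(-Ea/(R·T)) = 1e+11·exp(-60000/(8.314·371)) = 1e+11·exp(-19.4521) = 1e+11·3.5649e-09 = 3.56e+02 s⁻¹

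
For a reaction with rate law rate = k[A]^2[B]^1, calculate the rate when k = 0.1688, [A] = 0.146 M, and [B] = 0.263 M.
0.0009463 M/s

rate = k·[A]^2·[B]^1 = 0.1688·(0.146)^2·(0.263)^1 = 0.1688·0.021316·0.263 = 0.0009463 M/s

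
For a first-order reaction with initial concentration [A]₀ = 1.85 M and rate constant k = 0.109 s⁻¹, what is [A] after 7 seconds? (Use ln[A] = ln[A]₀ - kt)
0.8626 M

ln[A] = ln[A]₀ - k·t = ln(1.85) - (0.109)·(7) = 0.6152 - 0.7630 = -0.1478
[A] = e^(-0.1478) = 0.8626 M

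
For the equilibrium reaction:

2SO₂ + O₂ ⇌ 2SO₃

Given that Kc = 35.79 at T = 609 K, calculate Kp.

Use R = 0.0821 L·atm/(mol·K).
K_p = 0.7158

Δn = (moles gaseous products) − (moles gaseous reactants) = -1
T = 609 K; RT = 0.0821 × 609 = 49.9989
Kp = Kc·(RT)^Δn = 35.79 × (49.9989)^-1 = 35.79 × 0.0200004 = 0.7158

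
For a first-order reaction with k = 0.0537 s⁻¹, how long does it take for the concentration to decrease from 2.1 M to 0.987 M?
14.06 s

From ln[A] = ln[A]₀ - k·t: t = ln([A]₀/[A])/k = ln(2.1/0.987)/0.0537 = ln(2.1277)/0.0537 = 0.7550/0.0537 = 14.06 s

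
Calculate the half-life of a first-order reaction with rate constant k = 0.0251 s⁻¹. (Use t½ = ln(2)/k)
27.62 s

t½ = ln(2)/k = 0.6931/0.0251 = 27.62 s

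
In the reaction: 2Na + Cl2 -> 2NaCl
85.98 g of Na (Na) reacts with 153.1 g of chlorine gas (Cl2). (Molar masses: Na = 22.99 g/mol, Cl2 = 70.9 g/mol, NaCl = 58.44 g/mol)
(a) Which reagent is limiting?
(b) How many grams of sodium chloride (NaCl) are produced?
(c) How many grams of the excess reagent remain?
(a) Na, (b) 218.6 g, (c) 20.52 g

Moles of Na = 85.98 g ÷ 22.99 g/mol = 3.73989 mol
Moles of Cl2 = 153.1 g ÷ 70.9 g/mol = 2.15938 mol
Moles ÷ coefficient: Na: 3.73989/2 = 1.87, Cl2: 2.15938/1 = 2.159
(a) Na has the smaller value, so Na is the limiting reagent.
(b) Moles of NaCl = 3.73989 mol Na × (2/2) = 3.73989 mol; mass = 3.73989 mol × 58.44 g/mol = 218.6 g
(c) Cl2 consumed = 3.73989 × (1/2) = 1.86994 mol; remaining = 2.15938 − 1.86994 = 0.289436 mol; mass = 0.289436 mol × 70.9 g/mol = 20.52 g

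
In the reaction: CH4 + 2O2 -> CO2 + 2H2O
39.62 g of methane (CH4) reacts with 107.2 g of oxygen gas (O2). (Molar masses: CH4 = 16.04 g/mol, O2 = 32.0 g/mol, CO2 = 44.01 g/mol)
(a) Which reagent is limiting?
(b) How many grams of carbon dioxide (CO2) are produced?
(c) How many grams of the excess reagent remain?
(a) O2, (b) 73.72 g, (c) 12.75 g

Moles of CH4 = 39.62 g ÷ 16.04 g/mol = 2.47007 mol
Moles of O2 = 107.2 g ÷ 32.0 g/mol = 3.35 mol
Moles ÷ coefficient: CH4: 2.47007/1 = 2.47, O2: 3.35/2 = 1.675
(a) O2 has the smaller value, so O2 is the limiting reagent.
(b) Moles of CO2 = 3.35 mol O2 × (1/2) = 1.675 mol; mass = 1.675 mol × 44.01 g/mol = 73.72 g
(c) CH4 consumed = 3.35 × (1/2) = 1.675 mol; remaining = 2.47007 − 1.675 = 0.795075 mol; mass = 0.795075 mol × 16.04 g/mol = 12.75 g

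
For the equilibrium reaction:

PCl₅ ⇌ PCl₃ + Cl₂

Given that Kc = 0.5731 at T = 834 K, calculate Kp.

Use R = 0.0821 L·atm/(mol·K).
K_p = 39.2410

Δn = (moles gaseous products) − (moles gaseous reactants) = 1
T = 834 K; RT = 0.0821 × 834 = 68.4714
Kp = Kc·(RT)^Δn = 0.5731 × (68.4714)^1 = 0.5731 × 68.4714 = 39.2410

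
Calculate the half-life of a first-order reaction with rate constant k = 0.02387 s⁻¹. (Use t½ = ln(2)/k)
29.04 s

t½ = ln(2)/k = 0.6931/0.02387 = 29.04 s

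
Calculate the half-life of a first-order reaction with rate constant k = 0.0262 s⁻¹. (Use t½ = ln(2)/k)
26.46 s

t½ = ln(2)/k = 0.6931/0.0262 = 26.46 s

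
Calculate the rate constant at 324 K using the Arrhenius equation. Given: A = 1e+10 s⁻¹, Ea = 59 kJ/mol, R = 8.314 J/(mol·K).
3.07e+00 s⁻¹

k = A·exp(-Ea/(R·T)) = 1e+10·exp(-59000/(8.314·324)) = 1e+10·exp(-21.9027) = 1e+10·3.0746e-10 = 3.07e+00 s⁻¹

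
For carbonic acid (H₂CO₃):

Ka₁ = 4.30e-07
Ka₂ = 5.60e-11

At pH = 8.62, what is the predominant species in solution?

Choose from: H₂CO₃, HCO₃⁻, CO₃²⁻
HCO₃⁻

pKa1 = 6.37, pKa2 = 10.25. Each pKa is the crossover between adjacent species; pH = 8.62 lies in the region where HCO₃⁻ predominates.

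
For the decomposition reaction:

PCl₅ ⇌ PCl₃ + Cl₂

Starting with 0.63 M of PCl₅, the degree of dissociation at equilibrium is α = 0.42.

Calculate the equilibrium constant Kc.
K_c = 0.1916

x = α·[A]₀ = 0.42 × 0.63 = 0.2646 M dissociated.
At eq: [PCl₅] = 0.63 − 0.2646 = 0.3654 M; [PCl₃] = [Cl₂] = x = 0.2646 M.
Kc = [PCl₃][Cl₂]/[PCl₅] = (0.2646)²/0.3654 = 0.1916.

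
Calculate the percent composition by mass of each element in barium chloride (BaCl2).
Ba: 65.95%, Cl: 34.05%

Molar mass of BaCl2 = 208.23 g/mol
% Ba = (1 × 137.33) / 208.23 × 100% = 137.33 / 208.23 × 100% = 65.95%
% Cl = (2 × 35.45) / 208.23 × 100% = 70.9 / 208.23 × 100% = 34.05%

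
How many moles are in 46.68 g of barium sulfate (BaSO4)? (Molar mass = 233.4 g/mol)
Moles = 46.68 g ÷ 233.4 g/mol = 0.2 mol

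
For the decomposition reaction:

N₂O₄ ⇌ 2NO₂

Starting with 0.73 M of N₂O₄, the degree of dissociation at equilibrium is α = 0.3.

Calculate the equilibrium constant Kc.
K_c = 0.3754

x = α·[A]₀ = 0.3 × 0.73 = 0.219 M dissociated.
At eq: [N₂O₄] = 0.73 − 0.219 = 0.511 M; [NO₂] = 2x = 0.438 M.
Kc = [NO₂]²/[N₂O₄] = (0.438)²/0.511 = 0.3754.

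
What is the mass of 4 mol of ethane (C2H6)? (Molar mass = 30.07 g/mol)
Mass = 4 mol × 30.07 g/mol = 120.3 g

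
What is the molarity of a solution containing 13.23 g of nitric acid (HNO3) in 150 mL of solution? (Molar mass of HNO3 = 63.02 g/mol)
Moles of HNO3 = 13.23 g ÷ 63.02 g/mol = 0.209933 mol
Volume = 150 mL = 0.15 L
Molarity = 0.209933 mol ÷ 0.15 L = 1.4 M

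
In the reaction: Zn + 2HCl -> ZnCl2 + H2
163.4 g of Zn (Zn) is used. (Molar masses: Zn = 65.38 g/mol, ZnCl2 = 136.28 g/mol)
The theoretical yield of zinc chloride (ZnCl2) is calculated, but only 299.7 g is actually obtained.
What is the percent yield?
Moles of Zn = 163.4 g ÷ 65.38 g/mol = 2.49924 mol
Mole ratio: 1 mol ZnCl2 / 1 mol Zn
Moles of ZnCl2 = 2.49924 × (1/1) = 2.49924 mol
Theoretical yield = 2.49924 mol × 136.28 g/mol = 340.6 g
Actual yield = 299.7 g
Percent yield = (299.7 / 340.6) × 100% = 88.0%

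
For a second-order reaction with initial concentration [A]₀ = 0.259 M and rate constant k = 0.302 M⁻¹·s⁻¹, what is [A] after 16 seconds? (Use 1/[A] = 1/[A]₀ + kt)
0.1150 M

1/[A] = 1/[A]₀ + k·t = 1/0.259 + (0.302)·(16) = 3.8610 + 4.8320 = 8.6930
[A] = 1/8.6930 = 0.1150 M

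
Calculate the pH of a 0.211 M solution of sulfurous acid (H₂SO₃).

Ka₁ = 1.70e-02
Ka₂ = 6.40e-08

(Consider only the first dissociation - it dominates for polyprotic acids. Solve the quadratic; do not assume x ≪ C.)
pH = 1.28

x² + Ka₁·x − Ka₁·C = 0 with Ka₁ = 1.70e-02, C = 0.211.
x = (−Ka₁ + √(Ka₁² + 4·Ka₁·C))/2 = 5.1992e-02 M, so pH = 1.28.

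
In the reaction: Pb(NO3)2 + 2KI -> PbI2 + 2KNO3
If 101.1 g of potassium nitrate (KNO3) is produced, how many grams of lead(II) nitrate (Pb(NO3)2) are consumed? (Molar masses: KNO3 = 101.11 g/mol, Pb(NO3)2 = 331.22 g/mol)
Moles of KNO3 = 101.1 g ÷ 101.11 g/mol = 0.999901 mol
Mole ratio: 1 mol Pb(NO3)2 / 2 mol KNO3
Moles of Pb(NO3)2 = 0.999901 × (1/2) = 0.499951 mol
Mass of Pb(NO3)2 = 0.499951 mol × 331.22 g/mol = 165.6 g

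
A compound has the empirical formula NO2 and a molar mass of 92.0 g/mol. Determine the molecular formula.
Empirical formula mass of NO2 = 46.01 g/mol
Multiplier = 92.0 / 46.01 ≈ 2
Molecular formula = (NO2) × 2 = N2O4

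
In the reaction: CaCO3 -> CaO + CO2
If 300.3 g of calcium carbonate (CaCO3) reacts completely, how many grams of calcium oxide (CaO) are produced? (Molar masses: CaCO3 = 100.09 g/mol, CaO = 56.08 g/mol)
Moles of CaCO3 = 300.3 g ÷ 100.09 g/mol = 3.0003 mol
Mole ratio: 1 mol CaO / 1 mol CaCO3
Moles of CaO = 3.0003 × (1/1) = 3.0003 mol
Mass of CaO = 3.0003 mol × 56.08 g/mol = 168.3 g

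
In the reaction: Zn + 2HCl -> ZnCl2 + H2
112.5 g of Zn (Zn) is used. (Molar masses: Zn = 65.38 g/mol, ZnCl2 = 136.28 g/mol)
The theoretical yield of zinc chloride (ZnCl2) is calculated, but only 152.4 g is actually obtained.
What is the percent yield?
Moles of Zn = 112.5 g ÷ 65.38 g/mol = 1.72071 mol
Mole ratio: 1 mol ZnCl2 / 1 mol Zn
Moles of ZnCl2 = 1.72071 × (1/1) = 1.72071 mol
Theoretical yield = 1.72071 mol × 136.28 g/mol = 234.5 g
Actual yield = 152.4 g
Percent yield = (152.4 / 234.5) × 100% = 65.0%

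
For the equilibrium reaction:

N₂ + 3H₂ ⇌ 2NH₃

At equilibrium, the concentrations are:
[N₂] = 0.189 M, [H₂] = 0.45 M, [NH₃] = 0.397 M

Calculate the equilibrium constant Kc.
K_c = 9.1513

Kc = ([NH₃]^2) / ([N₂] × [H₂]^3)
   = ((0.397)^2) / ((0.189)·(0.45)^3)
   = 0.15761 / 0.017223 = 9.1513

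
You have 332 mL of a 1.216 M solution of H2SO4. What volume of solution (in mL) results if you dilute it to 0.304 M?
Using M₁V₁ = M₂V₂:
1.216 × 332 = 0.304 × V₂
V₂ = (1.216 × 332) / 0.304 = 1328 mL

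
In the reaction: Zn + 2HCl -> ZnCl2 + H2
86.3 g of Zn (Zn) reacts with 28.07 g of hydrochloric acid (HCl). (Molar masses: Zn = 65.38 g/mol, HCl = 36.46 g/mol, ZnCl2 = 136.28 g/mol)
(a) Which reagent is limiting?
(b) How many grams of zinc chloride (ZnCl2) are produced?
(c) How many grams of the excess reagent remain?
(a) HCl, (b) 52.46 g, (c) 61.13 g

Moles of Zn = 86.3 g ÷ 65.38 g/mol = 1.31998 mol
Moles of HCl = 28.07 g ÷ 36.46 g/mol = 0.769885 mol
Moles ÷ coefficient: Zn: 1.31998/1 = 1.32, HCl: 0.769885/2 = 0.3849
(a) HCl has the smaller value, so HCl is the limiting reagent.
(b) Moles of ZnCl2 = 0.769885 mol HCl × (1/2) = 0.384942 mol; mass = 0.384942 mol × 136.28 g/mol = 52.46 g
(c) Zn consumed = 0.769885 × (1/2) = 0.384942 mol; remaining = 1.31998 − 0.384942 = 0.935033 mol; mass = 0.935033 mol × 65.38 g/mol = 61.13 g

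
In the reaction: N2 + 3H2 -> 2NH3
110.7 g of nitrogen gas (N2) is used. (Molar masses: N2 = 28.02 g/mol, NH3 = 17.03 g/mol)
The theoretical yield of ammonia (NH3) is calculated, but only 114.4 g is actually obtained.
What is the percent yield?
Moles of N2 = 110.7 g ÷ 28.02 g/mol = 3.95075 mol
Mole ratio: 2 mol NH3 / 1 mol N2
Moles of NH3 = 3.95075 × (2/1) = 7.9015 mol
Theoretical yield = 7.9015 mol × 17.03 g/mol = 134.56 g
Actual yield = 114.4 g
Percent yield = (114.4 / 134.56) × 100% = 85.0%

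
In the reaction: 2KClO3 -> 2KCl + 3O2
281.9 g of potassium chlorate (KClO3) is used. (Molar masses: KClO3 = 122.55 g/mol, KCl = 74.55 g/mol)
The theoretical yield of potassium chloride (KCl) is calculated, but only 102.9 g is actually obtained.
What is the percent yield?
Moles of KClO3 = 281.9 g ÷ 122.55 g/mol = 2.30029 mol
Mole ratio: 2 mol KCl / 2 mol KClO3
Moles of KCl = 2.30029 × (2/2) = 2.30029 mol
Theoretical yield = 2.30029 mol × 74.55 g/mol = 171.49 g
Actual yield = 102.9 g
Percent yield = (102.9 / 171.49) × 100% = 60.0%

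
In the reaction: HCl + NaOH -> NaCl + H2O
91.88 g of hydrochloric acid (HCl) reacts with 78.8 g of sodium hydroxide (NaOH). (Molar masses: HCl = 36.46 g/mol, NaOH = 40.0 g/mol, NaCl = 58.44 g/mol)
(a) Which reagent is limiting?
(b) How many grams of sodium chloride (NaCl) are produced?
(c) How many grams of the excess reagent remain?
(a) NaOH, (b) 115.1 g, (c) 20.05 g

Moles of HCl = 91.88 g ÷ 36.46 g/mol = 2.52002 mol
Moles of NaOH = 78.8 g ÷ 40.0 g/mol = 1.97 mol
Moles ÷ coefficient: HCl: 2.52002/1 = 2.52, NaOH: 1.97/1 = 1.97
(a) NaOH has the smaller value, so NaOH is the limiting reagent.
(b) Moles of NaCl = 1.97 mol NaOH × (1/1) = 1.97 mol; mass = 1.97 mol × 58.44 g/mol = 115.1 g
(c) HCl consumed = 1.97 × (1/1) = 1.97 mol; remaining = 2.52002 − 1.97 = 0.550022 mol; mass = 0.550022 mol × 36.46 g/mol = 20.05 g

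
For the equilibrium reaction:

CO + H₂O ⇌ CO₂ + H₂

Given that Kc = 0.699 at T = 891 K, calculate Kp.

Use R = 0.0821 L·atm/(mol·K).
K_p = 0.6990

Δn = (moles gaseous products) − (moles gaseous reactants) = 0
T = 891 K; RT = 0.0821 × 891 = 73.1511
Kp = Kc·(RT)^Δn = 0.699 × (73.1511)^0 = 0.699 × 1 = 0.6990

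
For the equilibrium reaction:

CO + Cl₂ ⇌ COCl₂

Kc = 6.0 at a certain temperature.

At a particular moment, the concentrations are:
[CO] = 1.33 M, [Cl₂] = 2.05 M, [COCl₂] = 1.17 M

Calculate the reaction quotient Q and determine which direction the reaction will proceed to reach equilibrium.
Q = 0.429, Q < K, reaction proceeds forward (toward products)

Q = ([COCl₂]) / ([CO] × [Cl₂])
  = ((1.17)) / ((1.33)·(2.05)) = 1.17/2.7265 = 0.4291
Since Q = 0.4291 < Kc = 6.0, the reaction proceeds forward (toward products) to reach equilibrium.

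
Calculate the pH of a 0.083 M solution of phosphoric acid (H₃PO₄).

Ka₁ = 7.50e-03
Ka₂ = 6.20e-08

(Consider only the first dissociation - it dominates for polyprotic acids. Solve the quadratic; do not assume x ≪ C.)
pH = 1.67

x² + Ka₁·x − Ka₁·C = 0 with Ka₁ = 7.50e-03, C = 0.083.
x = (−Ka₁ + √(Ka₁² + 4·Ka₁·C))/2 = 2.1480e-02 M, so pH = 1.67.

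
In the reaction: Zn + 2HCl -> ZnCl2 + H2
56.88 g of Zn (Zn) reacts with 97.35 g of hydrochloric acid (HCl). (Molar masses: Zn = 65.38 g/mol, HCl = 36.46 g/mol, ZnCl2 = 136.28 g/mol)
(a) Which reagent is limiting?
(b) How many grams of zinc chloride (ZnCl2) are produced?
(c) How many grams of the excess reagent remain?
(a) Zn, (b) 118.6 g, (c) 33.91 g

Moles of Zn = 56.88 g ÷ 65.38 g/mol = 0.869991 mol
Moles of HCl = 97.35 g ÷ 36.46 g/mol = 2.67005 mol
Moles ÷ coefficient: Zn: 0.869991/1 = 0.87, HCl: 2.67005/2 = 1.335
(a) Zn has the smaller value, so Zn is the limiting reagent.
(b) Moles of ZnCl2 = 0.869991 mol Zn × (1/1) = 0.869991 mol; mass = 0.869991 mol × 136.28 g/mol = 118.6 g
(c) HCl consumed = 0.869991 × (2/1) = 1.73998 mol; remaining = 2.67005 − 1.73998 = 0.930068 mol; mass = 0.930068 mol × 36.46 g/mol = 33.91 g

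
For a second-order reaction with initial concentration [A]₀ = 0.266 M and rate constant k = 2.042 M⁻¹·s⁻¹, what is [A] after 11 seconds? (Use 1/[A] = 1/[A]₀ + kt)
0.0381 M

1/[A] = 1/[A]₀ + k·t = 1/0.266 + (2.042)·(11) = 3.7594 + 22.4620 = 26.2214
[A] = 1/26.2214 = 0.0381 M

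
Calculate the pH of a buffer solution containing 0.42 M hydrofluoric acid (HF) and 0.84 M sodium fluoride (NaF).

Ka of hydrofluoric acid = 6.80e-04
pH = 3.47

pKa = -log(6.80e-04) = 3.17. pH = pKa + log([A⁻]/[HA]) = 3.17 + log(0.84/0.42)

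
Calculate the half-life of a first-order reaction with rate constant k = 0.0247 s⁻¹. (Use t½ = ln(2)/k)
28.06 s

t½ = ln(2)/k = 0.6931/0.0247 = 28.06 s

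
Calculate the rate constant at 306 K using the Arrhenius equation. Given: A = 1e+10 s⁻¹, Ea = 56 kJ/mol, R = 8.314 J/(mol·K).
2.76e+00 s⁻¹

k = A·exp(-Ea/(R·T)) = 1e+10·exp(-56000/(8.314·306)) = 1e+10·exp(-22.0119) = 1e+10·2.7566e-10 = 2.76e+00 s⁻¹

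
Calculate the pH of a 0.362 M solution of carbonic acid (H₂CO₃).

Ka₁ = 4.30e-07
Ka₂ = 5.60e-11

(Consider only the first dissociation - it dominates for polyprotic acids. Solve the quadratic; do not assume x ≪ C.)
pH = 3.40

x² + Ka₁·x − Ka₁·C = 0 with Ka₁ = 4.30e-07, C = 0.362.
x = (−Ka₁ + √(Ka₁² + 4·Ka₁·C))/2 = 3.9432e-04 M, so pH = 3.40.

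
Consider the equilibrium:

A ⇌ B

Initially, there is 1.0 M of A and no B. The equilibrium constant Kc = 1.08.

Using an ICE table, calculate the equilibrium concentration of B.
[B] = 0.519 M

ICE: [A] = 1.0 − x, [B] = x.
Kc = x/(1.0 − x) = 1.08 ⇒ x = 1.08·1.0/(1 + 1.08) = 1.08/2.08 = 0.5192.
[B] = x = 0.519 M.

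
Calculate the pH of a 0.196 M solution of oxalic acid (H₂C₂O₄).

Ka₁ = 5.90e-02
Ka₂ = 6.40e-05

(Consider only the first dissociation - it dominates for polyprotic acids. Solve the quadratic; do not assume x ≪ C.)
pH = 1.09

x² + Ka₁·x − Ka₁·C = 0 with Ka₁ = 5.90e-02, C = 0.196.
x = (−Ka₁ + √(Ka₁² + 4·Ka₁·C))/2 = 8.2009e-02 M, so pH = 1.09.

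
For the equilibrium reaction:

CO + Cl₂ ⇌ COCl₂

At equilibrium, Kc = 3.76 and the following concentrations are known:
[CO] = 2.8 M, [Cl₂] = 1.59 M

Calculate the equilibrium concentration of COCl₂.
[COCl₂] = 16.7395 M

Kc = ([COCl₂]) / ([CO] × [Cl₂]) = 3.76
[COCl₂]^1 = Kc · (reactant terms)/(other product terms) = 3.76 · 4.452 / 1 = 16.74
[COCl₂] = 16.7395 M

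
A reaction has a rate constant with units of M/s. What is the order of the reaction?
zero order (0)

For an n-th order reaction, k has units M^(1-n)·s⁻¹. Matching M/s gives 1-n = 1, so n = 0 (zero order).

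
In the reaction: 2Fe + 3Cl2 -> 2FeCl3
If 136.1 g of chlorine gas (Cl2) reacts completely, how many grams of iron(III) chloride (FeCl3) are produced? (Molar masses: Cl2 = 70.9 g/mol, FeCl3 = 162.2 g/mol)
Moles of Cl2 = 136.1 g ÷ 70.9 g/mol = 1.91961 mol
Mole ratio: 2 mol FeCl3 / 3 mol Cl2
Moles of FeCl3 = 1.91961 × (2/3) = 1.27974 mol
Mass of FeCl3 = 1.27974 mol × 162.2 g/mol = 207.6 g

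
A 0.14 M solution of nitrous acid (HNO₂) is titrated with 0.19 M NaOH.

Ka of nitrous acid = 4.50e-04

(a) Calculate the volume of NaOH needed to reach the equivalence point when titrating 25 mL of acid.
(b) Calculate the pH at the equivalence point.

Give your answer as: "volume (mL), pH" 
V = 18.4 mL, pH = 8.13

(a) At equivalence: moles acid = moles base.
moles acid = 0.14 × 0.025 = 0.0035 mol; V_NaOH = 0.0035/0.19 = 0.01842 L = 18.4 mL.
(b) At equivalence, all acid → conjugate base A⁻ at [A⁻] = 0.0035/0.04342 = 0.08061 M.
Kb = Kw/Ka = 1.0e-14/4.50e-04 = 2.222e-11; [OH⁻] = √(Kb·[A⁻]) = 1.338e-06; pOH = 5.87; pH = 14 − pOH = 8.13.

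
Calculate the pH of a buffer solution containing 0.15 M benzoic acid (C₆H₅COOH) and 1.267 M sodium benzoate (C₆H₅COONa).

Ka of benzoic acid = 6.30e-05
pH = 5.13

pKa = -log(6.30e-05) = 4.20. pH = pKa + log([A⁻]/[HA]) = 4.20 + log(1.267/0.15)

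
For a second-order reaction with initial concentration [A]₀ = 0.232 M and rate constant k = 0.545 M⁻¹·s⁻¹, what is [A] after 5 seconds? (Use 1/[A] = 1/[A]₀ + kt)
0.1421 M

1/[A] = 1/[A]₀ + k·t = 1/0.232 + (0.545)·(5) = 4.3103 + 2.7250 = 7.0353
[A] = 1/7.0353 = 0.1421 M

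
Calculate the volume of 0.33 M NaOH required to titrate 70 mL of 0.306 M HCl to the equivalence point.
V_{base} = 64.9 mL

At equivalence: moles acid = moles base.
moles HCl = 0.306 M × 0.07 L = 0.02142 mol
V_NaOH = 0.02142 mol ÷ 0.33 M = 0.06491 L = 64.9 mL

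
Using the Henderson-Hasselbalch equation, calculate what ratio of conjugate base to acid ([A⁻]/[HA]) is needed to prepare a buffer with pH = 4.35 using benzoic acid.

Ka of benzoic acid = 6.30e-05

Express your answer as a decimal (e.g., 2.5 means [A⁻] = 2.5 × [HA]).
[A⁻]/[HA] = 1.410

pKa = −log(6.30e-05) = 4.2007. pH = pKa + log([A⁻]/[HA]). 4.35 = 4.2007 + log(ratio). log(ratio) = 4.35 − 4.2007 = 0.1493. ratio = 10^(0.1493) = 1.410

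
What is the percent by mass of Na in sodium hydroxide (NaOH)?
Mass of Na in formula = 22.99 × 1 = 22.99 g/mol
Molar mass = 40.0 g/mol
% Na = (22.99/40.0) × 100% = 57.48%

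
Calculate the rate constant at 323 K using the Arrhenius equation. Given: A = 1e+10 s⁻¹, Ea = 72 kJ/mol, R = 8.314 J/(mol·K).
2.27e-02 s⁻¹

k = A·exp(-Ea/(R·T)) = 1e+10·exp(-72000/(8.314·323)) = 1e+10·exp(-26.8114) = 1e+10·2.2696e-12 = 2.27e-02 s⁻¹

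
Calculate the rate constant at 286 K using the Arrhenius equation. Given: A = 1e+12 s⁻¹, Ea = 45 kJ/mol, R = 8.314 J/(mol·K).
6.04e+03 s⁻¹

k = A·exp(-Ea/(R·T)) = 1e+12·exp(-45000/(8.314·286)) = 1e+12·exp(-18.9250) = 1e+12·6.0390e-09 = 6.04e+03 s⁻¹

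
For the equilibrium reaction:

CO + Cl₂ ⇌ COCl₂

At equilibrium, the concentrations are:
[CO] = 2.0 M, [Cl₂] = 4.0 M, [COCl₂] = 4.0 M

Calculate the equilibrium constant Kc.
K_c = 0.5000

Kc = ([COCl₂]) / ([CO] × [Cl₂])
   = ((4.0)) / ((2.0)·(4.0))
   = 4 / 8 = 0.5000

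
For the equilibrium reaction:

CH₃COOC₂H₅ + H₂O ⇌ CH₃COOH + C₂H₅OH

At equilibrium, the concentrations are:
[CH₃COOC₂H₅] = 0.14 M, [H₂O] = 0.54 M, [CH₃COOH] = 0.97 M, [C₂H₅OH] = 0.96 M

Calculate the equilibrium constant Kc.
K_c = 12.3175

Kc = ([CH₃COOH] × [C₂H₅OH]) / ([CH₃COOC₂H₅] × [H₂O])
   = ((0.97)·(0.96)) / ((0.14)·(0.54))
   = 0.9312 / 0.0756 = 12.3175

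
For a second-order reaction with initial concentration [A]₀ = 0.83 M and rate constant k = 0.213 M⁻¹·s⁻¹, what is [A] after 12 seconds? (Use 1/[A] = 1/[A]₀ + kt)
0.2659 M

1/[A] = 1/[A]₀ + k·t = 1/0.83 + (0.213)·(12) = 1.2048 + 2.5560 = 3.7608
[A] = 1/3.7608 = 0.2659 M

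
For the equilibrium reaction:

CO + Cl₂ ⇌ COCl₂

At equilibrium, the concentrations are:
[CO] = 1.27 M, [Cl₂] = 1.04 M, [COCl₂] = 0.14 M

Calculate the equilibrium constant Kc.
K_c = 0.1060

Kc = ([COCl₂]) / ([CO] × [Cl₂])
   = ((0.14)) / ((1.27)·(1.04))
   = 0.14 / 1.3208 = 0.1060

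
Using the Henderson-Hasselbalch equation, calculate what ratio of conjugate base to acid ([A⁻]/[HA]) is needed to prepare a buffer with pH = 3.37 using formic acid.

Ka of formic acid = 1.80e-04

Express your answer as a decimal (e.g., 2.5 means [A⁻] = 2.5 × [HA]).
[A⁻]/[HA] = 0.422

pKa = −log(1.80e-04) = 3.7447. pH = pKa + log([A⁻]/[HA]). 3.37 = 3.7447 + log(ratio). log(ratio) = 3.37 − 3.7447 = -0.3747. ratio = 10^(-0.3747) = 0.422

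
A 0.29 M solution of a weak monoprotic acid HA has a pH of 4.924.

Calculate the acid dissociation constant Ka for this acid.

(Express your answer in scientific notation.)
K_a = 4.89e-10

[H⁺] = 10^(−pH) = 10^(−4.924) = 1.191e-05 M. For HA ⇌ H⁺ + A⁻, Ka = x²/(C − x) = (1.191e-05)²/(0.29 − 1.191e-05) = 4.89e-10.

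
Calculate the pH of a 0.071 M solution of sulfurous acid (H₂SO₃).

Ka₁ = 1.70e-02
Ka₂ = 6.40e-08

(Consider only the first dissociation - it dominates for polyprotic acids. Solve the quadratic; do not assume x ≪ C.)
pH = 1.56

x² + Ka₁·x − Ka₁·C = 0 with Ka₁ = 1.70e-02, C = 0.071.
x = (−Ka₁ + √(Ka₁² + 4·Ka₁·C))/2 = 2.7267e-02 M, so pH = 1.56.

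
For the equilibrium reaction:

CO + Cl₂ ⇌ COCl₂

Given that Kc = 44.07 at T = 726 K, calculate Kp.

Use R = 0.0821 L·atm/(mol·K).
K_p = 0.7394

Δn = (moles gaseous products) − (moles gaseous reactants) = -1
T = 726 K; RT = 0.0821 × 726 = 59.6046
Kp = Kc·(RT)^Δn = 44.07 × (59.6046)^-1 = 44.07 × 0.0167772 = 0.7394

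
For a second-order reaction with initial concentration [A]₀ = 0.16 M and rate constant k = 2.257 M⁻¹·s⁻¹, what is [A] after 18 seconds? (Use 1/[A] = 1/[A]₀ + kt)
0.0213 M

1/[A] = 1/[A]₀ + k·t = 1/0.16 + (2.257)·(18) = 6.2500 + 40.6260 = 46.8760
[A] = 1/46.8760 = 0.0213 M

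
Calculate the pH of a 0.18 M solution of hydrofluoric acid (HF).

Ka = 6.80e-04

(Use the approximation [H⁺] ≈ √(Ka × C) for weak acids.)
pH = 1.96

[H⁺] = √(Ka × C) = √(6.80e-04 × 0.18) = 1.1063e-02. pH = -log(1.1063e-02)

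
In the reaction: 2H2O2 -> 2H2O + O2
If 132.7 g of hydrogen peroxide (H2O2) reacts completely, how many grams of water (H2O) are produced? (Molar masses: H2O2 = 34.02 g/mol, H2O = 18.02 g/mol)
Moles of H2O2 = 132.7 g ÷ 34.02 g/mol = 3.90065 mol
Mole ratio: 2 mol H2O / 2 mol H2O2
Moles of H2O = 3.90065 × (2/2) = 3.90065 mol
Mass of H2O = 3.90065 mol × 18.02 g/mol = 70.29 g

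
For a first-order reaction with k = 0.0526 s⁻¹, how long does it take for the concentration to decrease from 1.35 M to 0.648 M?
13.95 s

From ln[A] = ln[A]₀ - k·t: t = ln([A]₀/[A])/k = ln(1.35/0.648)/0.0526 = ln(2.0833)/0.0526 = 0.7340/0.0526 = 13.95 s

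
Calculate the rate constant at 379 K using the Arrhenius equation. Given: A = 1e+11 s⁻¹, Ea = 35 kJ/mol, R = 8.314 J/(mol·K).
1.50e+06 s⁻¹

k = A·exp(-Ea/(R·T)) = 1e+11·exp(-35000/(8.314·379)) = 1e+11·exp(-11.1076) = 1e+11·1.4998e-05 = 1.50e+06 s⁻¹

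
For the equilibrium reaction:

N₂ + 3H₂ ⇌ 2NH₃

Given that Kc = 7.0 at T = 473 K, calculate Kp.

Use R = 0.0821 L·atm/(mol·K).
K_p = 0.0046

Δn = (moles gaseous products) − (moles gaseous reactants) = -2
T = 473 K; RT = 0.0821 × 473 = 38.8333
Kp = Kc·(RT)^Δn = 7.0 × (38.8333)^-2 = 7.0 × 0.000663119 = 0.0046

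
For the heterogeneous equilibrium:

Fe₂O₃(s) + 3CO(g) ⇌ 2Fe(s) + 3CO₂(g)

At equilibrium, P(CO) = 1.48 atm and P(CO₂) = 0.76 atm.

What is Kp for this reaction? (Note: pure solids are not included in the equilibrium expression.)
K_p = 0.135

Solids (Fe₂O₃, Fe) are excluded.
Kp = P(CO₂)³/P(CO)³ = (0.76)³/(1.48)³ = 0.439/3.242 = 0.135.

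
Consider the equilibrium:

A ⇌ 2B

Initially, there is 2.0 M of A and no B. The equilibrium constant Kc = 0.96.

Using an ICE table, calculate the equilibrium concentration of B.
[B] = 1.166 M

ICE: [A] = 2.0 − x, [B] = 2x.
Kc = (2x)²/(2.0 − x) = 0.96 ⇒ 4x² + 0.96x − 1.92 = 0.
x = (−0.96 + √(0.96² + 4·4·1.92))/(2·4) = (−0.96 + √31.642)/8 = 0.58314.
[B] = 2x = 1.166 M.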